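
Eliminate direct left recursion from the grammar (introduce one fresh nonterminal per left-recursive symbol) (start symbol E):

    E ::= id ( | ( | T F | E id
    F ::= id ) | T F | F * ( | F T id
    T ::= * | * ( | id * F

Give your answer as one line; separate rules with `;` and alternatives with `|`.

Directly left-recursive nonterminals: E, F.
For E: α = {id}, β = {id (, (, T F}. Rewrite as E → β E' and E' → α E' | ε.
For F: α = {* (, T id}, β = {id ), T F}. Rewrite as F → β F' and F' → α F' | ε.

E ::= id ( E' | ( E' | T F E'; F ::= id ) F' | T F F'; T ::= * | * ( | id * F; E' ::= id E' | eps; F' ::= * ( F' | T id F' | eps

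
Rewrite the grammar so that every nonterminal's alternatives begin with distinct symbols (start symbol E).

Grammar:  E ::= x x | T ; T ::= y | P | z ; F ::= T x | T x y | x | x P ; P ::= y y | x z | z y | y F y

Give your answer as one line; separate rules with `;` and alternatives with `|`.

E ::= x x | T; T ::= y | P | z; F ::= T x F' | x F''; P ::= x z | z y | y P'; F' ::= eps | y; F'' ::= eps | P; P' ::= y | F y

F has alternatives sharing prefix 'T x': factor to F → T x F' with F' → ε | y.
F has alternatives sharing prefix 'x': factor to F → x F'' with F'' → ε | P.
P has alternatives sharing prefix 'y': factor to P → y P' with P' → y | F y.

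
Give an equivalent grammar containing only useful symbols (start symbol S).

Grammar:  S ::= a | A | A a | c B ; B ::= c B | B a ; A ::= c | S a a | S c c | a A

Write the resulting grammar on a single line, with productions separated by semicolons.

Generating nonterminals: {A, S}.
Reachable from S after that: {A, S}.
Removed useless symbols: {B} and every production mentioning them.

S ::= a | A | A a; A ::= c | S a a | S c c | a A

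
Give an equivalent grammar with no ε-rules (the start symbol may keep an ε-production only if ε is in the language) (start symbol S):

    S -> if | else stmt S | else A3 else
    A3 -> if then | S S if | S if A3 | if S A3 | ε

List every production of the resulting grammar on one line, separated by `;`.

Nullable nonterminals: {A3}.
ε ∉ L(G), so no ε-production is kept.
Add the nullable-subset variants: S → else A3 else gives else A3 else | else else. A3 → S if A3 gives S if A3 | S if. A3 → if S A3 gives if S A3 | if S.

S -> if | else stmt S | else A3 else | else else; A3 -> if then | S S if | S if A3 | S if | if S A3 | if S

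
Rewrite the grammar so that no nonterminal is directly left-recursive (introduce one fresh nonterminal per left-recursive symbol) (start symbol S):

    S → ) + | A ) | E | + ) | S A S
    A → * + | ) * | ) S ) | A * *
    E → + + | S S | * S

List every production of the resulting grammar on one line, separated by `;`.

S → ) + S' | A ) S' | E S' | + ) S'; A → * + A' | ) * A' | ) S ) A'; E → + + | S S | * S; S' → A S S' | ε; A' → * * A' | ε

Directly left-recursive nonterminals: S, A.
For S: α = {A S}, β = {) +, A ), E, + )}. Rewrite as S → β S' and S' → α S' | ε.
For A: α = {* *}, β = {* +, ) *, ) S )}. Rewrite as A → β A' and A' → α A' | ε.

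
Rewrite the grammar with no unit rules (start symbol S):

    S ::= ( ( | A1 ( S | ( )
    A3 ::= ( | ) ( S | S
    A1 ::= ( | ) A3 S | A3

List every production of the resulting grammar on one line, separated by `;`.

Unit pairs: A1 ⇒* {A3, S}; A3 ⇒* {S}.
For each unit pair (A, B), copy every non-unit production of B to A, then drop all unit productions.

S ::= ( ( | A1 ( S | ( ); A3 ::= ( ( | A1 ( S | ( ) | ( | ) ( S; A1 ::= ( | ) A3 S | ( ( | A1 ( S | ( ) | ) ( S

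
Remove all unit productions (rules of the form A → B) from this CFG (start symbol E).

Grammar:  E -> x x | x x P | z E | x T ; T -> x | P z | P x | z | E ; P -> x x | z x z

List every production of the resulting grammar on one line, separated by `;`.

E -> x x | x x P | z E | x T; T -> x x | x x P | z E | x T | x | P z | P x | z; P -> x x | z x z

Unit pairs: T ⇒* {E}.
For every A with A ⇒* B via unit rules, add B's non-unit alternatives to A; then delete every rule of the form X → Y.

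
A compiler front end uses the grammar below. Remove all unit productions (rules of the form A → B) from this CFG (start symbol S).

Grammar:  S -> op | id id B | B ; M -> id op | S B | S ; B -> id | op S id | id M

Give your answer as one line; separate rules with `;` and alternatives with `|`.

Unit pairs: M ⇒* {B, S}; S ⇒* {B}.
Replace each nonterminal's rules with the union of the non-unit rules of every nonterminal it unit-derives.

S -> id | op S id | id M | op | id id B; M -> id | op S id | id M | op | id id B | id op | S B; B -> id | op S id | id M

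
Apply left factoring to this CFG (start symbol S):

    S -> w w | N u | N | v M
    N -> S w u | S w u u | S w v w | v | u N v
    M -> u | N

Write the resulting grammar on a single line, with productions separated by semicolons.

S has alternatives sharing prefix 'N': factor to S → N S' with S' → u | ε.
N has alternatives sharing prefix 'S w': factor to N → S w N' with N' → u | u u | v w.
N' has alternatives sharing prefix 'u': factor to N' → u N'' with N'' → ε | u.

S -> w w | v M | N S'; N -> v | u N v | S w N'; M -> u | N; S' -> u | eps; N' -> v w | u N''; N'' -> eps | u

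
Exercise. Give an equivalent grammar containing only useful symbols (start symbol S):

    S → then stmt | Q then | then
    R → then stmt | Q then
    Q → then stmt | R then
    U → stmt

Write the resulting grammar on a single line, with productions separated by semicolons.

S → then stmt | Q then | then; R → then stmt | Q then; Q → then stmt | R then

Generating nonterminals: {Q, R, S, U}.
Reachable from S after that: {Q, R, S}.
Removed useless symbols: {U} and every production mentioning them.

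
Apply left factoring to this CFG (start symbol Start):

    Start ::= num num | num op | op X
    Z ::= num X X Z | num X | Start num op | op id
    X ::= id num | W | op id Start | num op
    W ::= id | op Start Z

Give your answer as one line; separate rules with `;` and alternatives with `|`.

Start ::= op X | num Start1; Z ::= Start num op | op id | num X Z1; X ::= id num | W | op id Start | num op; W ::= id | op Start Z; Start1 ::= num | op; Z1 ::= X Z | ε

Start has alternatives sharing prefix 'num': factor to Start → num Start1 with Start1 → num | op.
Z has alternatives sharing prefix 'num X': factor to Z → num X Z1 with Z1 → X Z | ε.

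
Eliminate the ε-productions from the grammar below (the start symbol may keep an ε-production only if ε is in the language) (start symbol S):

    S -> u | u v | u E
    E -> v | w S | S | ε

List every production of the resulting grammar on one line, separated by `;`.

S -> u | u v | u E; E -> v | w S | S

Nullable nonterminals: {E}.
ε ∉ L(G), so no ε-production is kept.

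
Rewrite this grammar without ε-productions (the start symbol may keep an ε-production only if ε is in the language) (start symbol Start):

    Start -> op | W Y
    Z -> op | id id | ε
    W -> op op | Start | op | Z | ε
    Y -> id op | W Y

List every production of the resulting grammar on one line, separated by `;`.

Nullable set = {W, Z}.
ε ∉ L(G), so no ε-production is kept.
For each production, add variants omitting each subset of nullable occurrences: Start → W Y gives W Y | Y.

Start -> op | W Y | Y; Z -> op | id id; W -> op op | Start | op | Z; Y -> id op | W Y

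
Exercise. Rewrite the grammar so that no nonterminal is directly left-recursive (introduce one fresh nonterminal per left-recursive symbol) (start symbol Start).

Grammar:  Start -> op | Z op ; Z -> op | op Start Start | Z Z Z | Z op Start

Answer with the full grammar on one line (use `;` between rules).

Start -> op | Z op; Z -> op Z1 | op Start Start Z1; Z1 -> Z Z Z1 | op Start Z1 | eps

Left recursion appears on Z.
For Z: α = {Z Z, op Start}, β = {op, op Start Start}. Rewrite as Z → β Z1 and Z1 → α Z1 | ε.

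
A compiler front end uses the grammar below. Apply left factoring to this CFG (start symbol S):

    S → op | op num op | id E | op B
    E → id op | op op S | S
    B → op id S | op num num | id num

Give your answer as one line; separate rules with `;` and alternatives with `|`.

S → id E | op S'; E → id op | op op S | S; B → id num | op B'; S' → ε | num op | B; B' → id S | num num

S has alternatives sharing prefix 'op': factor to S → op S' with S' → ε | num op | B.
B has alternatives sharing prefix 'op': factor to B → op B' with B' → id S | num num.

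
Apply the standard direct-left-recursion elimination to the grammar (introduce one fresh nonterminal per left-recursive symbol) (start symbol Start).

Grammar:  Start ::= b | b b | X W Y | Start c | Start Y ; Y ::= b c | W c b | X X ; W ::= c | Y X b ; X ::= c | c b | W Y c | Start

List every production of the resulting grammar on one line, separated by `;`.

Start ::= b Start1 | b b Start1 | X W Y Start1; Y ::= b c | W c b | X X; W ::= c | Y X b; X ::= c | c b | W Y c | Start; Start1 ::= c Start1 | Y Start1 | ε

Left recursion appears on Start.
For Start: α = {c, Y}, β = {b, b b, X W Y}. Rewrite as Start → β Start1 and Start1 → α Start1 | ε.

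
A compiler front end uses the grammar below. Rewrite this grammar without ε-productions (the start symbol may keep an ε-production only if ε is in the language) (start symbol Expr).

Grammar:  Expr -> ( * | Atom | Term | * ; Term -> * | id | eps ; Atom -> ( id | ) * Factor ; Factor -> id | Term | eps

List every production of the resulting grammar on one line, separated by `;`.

Expr -> ( * | Atom | Term | * | ε; Term -> * | id; Atom -> ( id | ) * Factor | ) *; Factor -> id | Term

Nullable nonterminals: {Expr, Factor, Term}.
ε ∈ L(G) since Expr is nullable, so keep Expr → ε.
For each production, add variants omitting each subset of nullable occurrences: Atom → ) * Factor gives ) * Factor | ) *.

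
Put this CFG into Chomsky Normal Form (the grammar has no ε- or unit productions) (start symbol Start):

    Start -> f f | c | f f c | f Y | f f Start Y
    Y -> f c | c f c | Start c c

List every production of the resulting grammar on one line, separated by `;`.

Introduce a nonterminal for each terminal appearing in a rule of length ≥ 2: X1 → f, X2 → c.
Binarize each right-hand side of length ≥ 3 by chaining fresh nonterminals (Y1, Y2, …): affected rules were Start → X1 X1 X2; Start → X1 X1 Start Y; Y → X2 X1 X2; Y → Start X2 X2.

Start -> X1 X1 | c | X1 Y1 | X1 Y | X1 Y2; Y -> X1 X2 | X2 Y4 | Start Y5; X1 -> f; X2 -> c; Y1 -> X1 X2; Y2 -> X1 Y3; Y3 -> Start Y; Y4 -> X1 X2; Y5 -> X2 X2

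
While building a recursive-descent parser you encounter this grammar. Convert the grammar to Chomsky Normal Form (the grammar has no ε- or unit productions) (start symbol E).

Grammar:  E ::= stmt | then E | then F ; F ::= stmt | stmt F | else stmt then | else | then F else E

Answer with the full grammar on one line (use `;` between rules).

E ::= stmt | X1 E | X1 F; F ::= stmt | X2 F | X3 Y1 | else | X1 Y2; X1 ::= then; X2 ::= stmt; X3 ::= else; Y1 ::= X2 X1; Y2 ::= F Y3; Y3 ::= X3 E

Introduce a nonterminal for each terminal appearing in a rule of length ≥ 2: X1 → then, X2 → stmt, X3 → else.
Binarize each right-hand side of length ≥ 3 by chaining fresh nonterminals (Y1, Y2, …): affected rules were F → X3 X2 X1; F → X1 F X3 E.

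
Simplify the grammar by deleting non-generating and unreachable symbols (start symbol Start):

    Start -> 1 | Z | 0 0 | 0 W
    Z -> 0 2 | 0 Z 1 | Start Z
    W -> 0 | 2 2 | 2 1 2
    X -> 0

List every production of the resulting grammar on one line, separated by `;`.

Start -> 1 | Z | 0 0 | 0 W; Z -> 0 2 | 0 Z 1 | Start Z; W -> 0 | 2 2 | 2 1 2

Generating nonterminals: {Start, W, X, Z}.
Reachable from Start after that: {Start, W, Z}.
Removed useless symbols: {X} and every production mentioning them.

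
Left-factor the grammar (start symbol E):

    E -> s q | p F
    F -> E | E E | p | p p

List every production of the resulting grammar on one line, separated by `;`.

E -> s q | p F; F -> E F' | p F''; F' -> ε | E; F'' -> ε | p

F has alternatives sharing prefix 'E': factor to F → E F' with F' → ε | E.
F has alternatives sharing prefix 'p': factor to F → p F'' with F'' → ε | p.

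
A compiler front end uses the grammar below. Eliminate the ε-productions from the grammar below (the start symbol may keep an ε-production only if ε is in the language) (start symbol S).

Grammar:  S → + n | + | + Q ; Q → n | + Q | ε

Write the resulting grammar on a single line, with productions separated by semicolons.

Nullable set = {Q}.
ε ∉ L(G), so no ε-production is kept.
Add the nullable-subset variants: Q → + Q gives + Q | +.

S → + n | + | + Q; Q → n | + Q | +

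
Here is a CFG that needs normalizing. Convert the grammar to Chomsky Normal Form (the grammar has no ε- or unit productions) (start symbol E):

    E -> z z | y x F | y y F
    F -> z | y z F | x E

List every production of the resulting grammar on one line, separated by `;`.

Introduce a nonterminal for each terminal appearing in a rule of length ≥ 2: X1 → z, X2 → y, X3 → x.
Binarize each right-hand side of length ≥ 3 by chaining fresh nonterminals (Y1, Y2, …): affected rules were E → X2 X3 F; E → X2 X2 F; F → X2 X1 F.

E -> X1 X1 | X2 Y1 | X2 Y2; F -> z | X2 Y3 | X3 E; X1 -> z; X2 -> y; X3 -> x; Y1 -> X3 F; Y2 -> X2 F; Y3 -> X1 F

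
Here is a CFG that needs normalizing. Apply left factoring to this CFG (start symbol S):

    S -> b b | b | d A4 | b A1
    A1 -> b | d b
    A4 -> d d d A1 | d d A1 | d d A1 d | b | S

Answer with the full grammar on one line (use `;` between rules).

S -> d A4 | b S'; A1 -> b | d b; A4 -> b | S | d d A4'; S' -> b | ε | A1; A4' -> d A1 | A1 A4''; A4'' -> ε | d

S has alternatives sharing prefix 'b': factor to S → b S' with S' → b | ε | A1.
A4 has alternatives sharing prefix 'd d': factor to A4 → d d A4' with A4' → d A1 | A1 | A1 d.
A4' has alternatives sharing prefix 'A1': factor to A4' → A1 A4'' with A4'' → ε | d.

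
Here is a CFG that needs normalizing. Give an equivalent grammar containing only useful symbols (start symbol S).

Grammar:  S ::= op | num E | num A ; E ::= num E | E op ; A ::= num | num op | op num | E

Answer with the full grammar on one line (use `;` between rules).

Generating nonterminals: {A, S}.
Reachable from S after that: {A, S}.
Removed useless symbols: {E} and every production mentioning them.

S ::= op | num A; A ::= num | num op | op num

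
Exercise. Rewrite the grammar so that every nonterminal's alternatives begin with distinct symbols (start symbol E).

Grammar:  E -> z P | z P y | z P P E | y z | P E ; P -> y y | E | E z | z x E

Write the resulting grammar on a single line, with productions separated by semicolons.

E -> y z | P E | z P E'; P -> y y | z x E | E P'; E' -> ε | y | P E; P' -> ε | z

E has alternatives sharing prefix 'z P': factor to E → z P E' with E' → ε | y | P E.
P has alternatives sharing prefix 'E': factor to P → E P' with P' → ε | z.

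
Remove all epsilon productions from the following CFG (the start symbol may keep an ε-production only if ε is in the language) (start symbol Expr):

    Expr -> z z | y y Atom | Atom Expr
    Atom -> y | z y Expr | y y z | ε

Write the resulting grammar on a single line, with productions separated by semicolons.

Nullable nonterminals: {Atom}.
ε ∉ L(G), so no ε-production is kept.
For each production, add variants omitting each subset of nullable occurrences: Expr → y y Atom gives y y Atom | y y.

Expr -> z z | y y Atom | y y | Atom Expr; Atom -> y | z y Expr | y y z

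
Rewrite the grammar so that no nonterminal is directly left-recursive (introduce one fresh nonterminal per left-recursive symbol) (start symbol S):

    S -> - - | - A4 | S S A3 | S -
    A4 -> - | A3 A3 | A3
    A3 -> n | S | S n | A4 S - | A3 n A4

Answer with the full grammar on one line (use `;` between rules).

S -> - - S' | - A4 S'; A4 -> - | A3 A3 | A3; A3 -> n A3' | S A3' | S n A3' | A4 S - A3'; S' -> S A3 S' | - S' | ε; A3' -> n A4 A3' | ε

S, A3 are directly left-recursive.
For S: α = {S A3, -}, β = {- -, - A4}. Rewrite as S → β S' and S' → α S' | ε.
For A3: α = {n A4}, β = {n, S, S n, A4 S -}. Rewrite as A3 → β A3' and A3' → α A3' | ε.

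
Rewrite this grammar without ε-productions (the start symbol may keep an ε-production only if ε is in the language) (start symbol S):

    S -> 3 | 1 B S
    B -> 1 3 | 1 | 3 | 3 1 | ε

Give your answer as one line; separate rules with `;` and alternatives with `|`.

S -> 3 | 1 B S | 1 S; B -> 1 3 | 1 | 3 | 3 1

Nullable nonterminals: {B}.
ε ∉ L(G), so no ε-production is kept.
Add the nullable-subset variants: S → 1 B S gives 1 B S | 1 S.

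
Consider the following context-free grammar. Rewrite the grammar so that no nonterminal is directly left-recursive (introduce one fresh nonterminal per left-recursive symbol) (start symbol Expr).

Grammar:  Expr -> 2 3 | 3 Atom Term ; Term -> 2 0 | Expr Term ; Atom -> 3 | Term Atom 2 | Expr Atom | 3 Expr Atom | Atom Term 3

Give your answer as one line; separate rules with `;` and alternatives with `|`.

Expr -> 2 3 | 3 Atom Term; Term -> 2 0 | Expr Term; Atom -> 3 Atom1 | Term Atom 2 Atom1 | Expr Atom Atom1 | 3 Expr Atom Atom1; Atom1 -> Term 3 Atom1 | ε

Directly left-recursive nonterminal: Atom.
For Atom: α = {Term 3}, β = {3, Term Atom 2, Expr Atom, 3 Expr Atom}. Rewrite as Atom → β Atom1 and Atom1 → α Atom1 | ε.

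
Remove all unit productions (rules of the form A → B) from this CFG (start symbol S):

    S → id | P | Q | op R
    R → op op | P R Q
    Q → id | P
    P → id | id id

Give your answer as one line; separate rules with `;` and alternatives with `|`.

Unit pairs: Q ⇒* {P}; S ⇒* {P, Q}.
For each unit pair (A, B), copy every non-unit production of B to A, then drop all unit productions.

S → id | op R | id id; R → op op | P R Q; Q → id | id id; P → id | id id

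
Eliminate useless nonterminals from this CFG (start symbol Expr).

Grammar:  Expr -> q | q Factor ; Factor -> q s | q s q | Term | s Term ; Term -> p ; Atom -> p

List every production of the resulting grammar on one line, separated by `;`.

Generating nonterminals: {Atom, Expr, Factor, Term}.
Reachable from Expr after that: {Expr, Factor, Term}.
Removed useless symbols: {Atom} and every production mentioning them.

Expr -> q | q Factor; Factor -> q s | q s q | Term | s Term; Term -> p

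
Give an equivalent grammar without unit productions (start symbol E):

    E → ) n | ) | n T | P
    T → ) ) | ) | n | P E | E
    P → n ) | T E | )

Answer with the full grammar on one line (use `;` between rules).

E → ) n | ) | n T | n ) | T E; T → ) n | ) | n T | n ) | T E | ) ) | n | P E; P → n ) | T E | )

Unit pairs: E ⇒* {P}; T ⇒* {E, P}.
For each unit pair (A, B), copy every non-unit production of B to A, then drop all unit productions.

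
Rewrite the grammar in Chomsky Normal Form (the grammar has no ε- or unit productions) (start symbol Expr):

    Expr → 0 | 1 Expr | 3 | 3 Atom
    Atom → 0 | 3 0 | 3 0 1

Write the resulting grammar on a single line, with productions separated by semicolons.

Expr → 0 | X1 Expr | 3 | X2 Atom; Atom → 0 | X2 X3 | X2 Y1; X1 → 1; X2 → 3; X3 → 0; Y1 → X3 X1

Introduce a nonterminal for each terminal appearing in a rule of length ≥ 2: X1 → 1, X2 → 3, X3 → 0.
Binarize each right-hand side of length ≥ 3 by chaining fresh nonterminals (Y1, Y2, …): affected rules were Atom → X2 X3 X1.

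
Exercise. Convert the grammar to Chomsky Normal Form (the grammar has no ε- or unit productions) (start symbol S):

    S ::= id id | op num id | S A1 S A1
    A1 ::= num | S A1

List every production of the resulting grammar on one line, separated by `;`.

S ::= X1 X1 | X2 Y1 | S Y2; A1 ::= num | S A1; X1 ::= id; X2 ::= op; X3 ::= num; Y1 ::= X3 X1; Y2 ::= A1 Y3; Y3 ::= S A1

Introduce a nonterminal for each terminal appearing in a rule of length ≥ 2: X1 → id, X2 → op, X3 → num.
Binarize each right-hand side of length ≥ 3 by chaining fresh nonterminals (Y1, Y2, …): affected rules were S → X2 X3 X1; S → S A1 S A1.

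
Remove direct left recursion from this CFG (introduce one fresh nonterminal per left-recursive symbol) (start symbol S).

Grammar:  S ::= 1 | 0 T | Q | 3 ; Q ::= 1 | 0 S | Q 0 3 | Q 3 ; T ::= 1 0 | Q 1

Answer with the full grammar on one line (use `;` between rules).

S ::= 1 | 0 T | Q | 3; Q ::= 1 Q' | 0 S Q'; T ::= 1 0 | Q 1; Q' ::= 0 3 Q' | 3 Q' | ε

Q is directly left-recursive.
For Q: α = {0 3, 3}, β = {1, 0 S}. Rewrite as Q → β Q' and Q' → α Q' | ε.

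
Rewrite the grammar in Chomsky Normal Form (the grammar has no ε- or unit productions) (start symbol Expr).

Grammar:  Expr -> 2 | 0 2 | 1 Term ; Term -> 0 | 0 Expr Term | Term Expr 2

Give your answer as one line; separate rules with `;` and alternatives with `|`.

Introduce a nonterminal for each terminal appearing in a rule of length ≥ 2: X1 → 0, X2 → 2, X3 → 1.
Binarize each right-hand side of length ≥ 3 by chaining fresh nonterminals (Y1, Y2, …): affected rules were Term → X1 Expr Term; Term → Term Expr X2.

Expr -> 2 | X1 X2 | X3 Term; Term -> 0 | X1 Y1 | Term Y2; X1 -> 0; X2 -> 2; X3 -> 1; Y1 -> Expr Term; Y2 -> Expr X2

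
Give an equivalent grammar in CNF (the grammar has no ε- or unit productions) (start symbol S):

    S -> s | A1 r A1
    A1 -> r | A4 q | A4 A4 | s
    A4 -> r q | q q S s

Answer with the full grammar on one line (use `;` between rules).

S -> s | A1 Y1; A1 -> r | A4 X2 | A4 A4 | s; A4 -> X1 X2 | X2 Y2; X1 -> r; X2 -> q; X3 -> s; Y1 -> X1 A1; Y2 -> X2 Y3; Y3 -> S X3

Introduce a nonterminal for each terminal appearing in a rule of length ≥ 2: X1 → r, X2 → q, X3 → s.
Binarize each right-hand side of length ≥ 3 by chaining fresh nonterminals (Y1, Y2, …): affected rules were S → A1 X1 A1; A4 → X2 X2 S X3.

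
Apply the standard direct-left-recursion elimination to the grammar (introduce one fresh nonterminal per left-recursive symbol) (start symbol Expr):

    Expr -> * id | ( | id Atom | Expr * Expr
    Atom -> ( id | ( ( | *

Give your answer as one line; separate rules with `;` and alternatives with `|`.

Expr is directly left-recursive.
For Expr: α = {* Expr}, β = {* id, (, id Atom}. Rewrite as Expr → β Expr1 and Expr1 → α Expr1 | ε.

Expr -> * id Expr1 | ( Expr1 | id Atom Expr1; Atom -> ( id | ( ( | *; Expr1 -> * Expr Expr1 | eps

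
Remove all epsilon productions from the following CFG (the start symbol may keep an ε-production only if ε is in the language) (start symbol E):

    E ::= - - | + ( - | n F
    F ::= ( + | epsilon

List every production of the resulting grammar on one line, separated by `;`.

E ::= - - | + ( - | n F | n; F ::= ( +

Nullable set = {F}.
ε ∉ L(G), so no ε-production is kept.
For each production, add variants omitting each subset of nullable occurrences: E → n F gives n F | n.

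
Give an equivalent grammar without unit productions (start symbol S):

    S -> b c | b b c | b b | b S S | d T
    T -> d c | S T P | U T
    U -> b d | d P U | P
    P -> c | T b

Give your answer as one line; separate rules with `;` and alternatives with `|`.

S -> b c | b b c | b b | b S S | d T; T -> d c | S T P | U T; U -> b d | d P U | c | T b; P -> c | T b

Unit pairs: U ⇒* {P}.
For each unit pair (A, B), copy every non-unit production of B to A, then drop all unit productions.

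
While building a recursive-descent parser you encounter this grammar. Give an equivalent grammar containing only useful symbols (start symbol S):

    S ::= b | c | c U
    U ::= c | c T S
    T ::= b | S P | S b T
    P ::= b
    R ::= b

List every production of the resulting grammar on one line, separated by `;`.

S ::= b | c | c U; U ::= c | c T S; T ::= b | S P | S b T; P ::= b

Generating nonterminals: {P, R, S, T, U}.
Reachable from S after that: {P, S, T, U}.
Removed useless symbols: {R} and every production mentioning them.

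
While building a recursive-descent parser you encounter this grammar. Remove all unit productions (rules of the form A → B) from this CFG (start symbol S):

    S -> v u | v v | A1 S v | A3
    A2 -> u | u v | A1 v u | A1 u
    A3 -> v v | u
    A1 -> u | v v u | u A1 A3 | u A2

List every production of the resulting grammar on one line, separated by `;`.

S -> v u | v v | A1 S v | u; A2 -> u | u v | A1 v u | A1 u; A3 -> v v | u; A1 -> u | v v u | u A1 A3 | u A2

Unit pairs: S ⇒* {A3}.
Replace each nonterminal's rules with the union of the non-unit rules of every nonterminal it unit-derives.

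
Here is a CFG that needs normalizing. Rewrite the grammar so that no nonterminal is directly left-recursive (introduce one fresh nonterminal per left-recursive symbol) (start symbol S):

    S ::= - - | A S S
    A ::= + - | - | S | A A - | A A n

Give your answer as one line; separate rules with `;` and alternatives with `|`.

A is directly left-recursive.
For A: α = {A -, A n}, β = {+ -, -, S}. Rewrite as A → β A' and A' → α A' | ε.

S ::= - - | A S S; A ::= + - A' | - A' | S A'; A' ::= A - A' | A n A' | epsilon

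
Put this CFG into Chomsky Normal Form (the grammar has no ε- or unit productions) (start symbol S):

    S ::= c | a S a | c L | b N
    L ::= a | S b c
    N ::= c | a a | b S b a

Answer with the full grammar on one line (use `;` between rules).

Introduce a nonterminal for each terminal appearing in a rule of length ≥ 2: X1 → a, X2 → c, X3 → b.
Binarize each right-hand side of length ≥ 3 by chaining fresh nonterminals (Y1, Y2, …): affected rules were S → X1 S X1; L → S X3 X2; N → X3 S X3 X1.

S ::= c | X1 Y1 | X2 L | X3 N; L ::= a | S Y2; N ::= c | X1 X1 | X3 Y3; X1 ::= a; X2 ::= c; X3 ::= b; Y1 ::= S X1; Y2 ::= X3 X2; Y3 ::= S Y4; Y4 ::= X3 X1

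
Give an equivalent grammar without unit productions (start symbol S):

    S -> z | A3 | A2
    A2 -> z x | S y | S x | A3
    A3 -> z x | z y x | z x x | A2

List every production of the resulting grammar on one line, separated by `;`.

Unit pairs: A2 ⇒* {A3}; A3 ⇒* {A2}; S ⇒* {A2, A3}.
Replace each nonterminal's rules with the union of the non-unit rules of every nonterminal it unit-derives.

S -> z x | S y | S x | z | z y x | z x x; A2 -> z x | S y | S x | z y x | z x x; A3 -> z x | S y | S x | z y x | z x x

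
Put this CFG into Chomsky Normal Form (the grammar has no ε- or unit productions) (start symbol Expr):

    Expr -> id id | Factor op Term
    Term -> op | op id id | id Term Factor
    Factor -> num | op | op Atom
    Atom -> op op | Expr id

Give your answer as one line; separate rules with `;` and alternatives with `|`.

Expr -> X1 X1 | Factor Y1; Term -> op | X2 Y2 | X1 Y3; Factor -> num | op | X2 Atom; Atom -> X2 X2 | Expr X1; X1 -> id; X2 -> op; Y1 -> X2 Term; Y2 -> X1 X1; Y3 -> Term Factor

Introduce a nonterminal for each terminal appearing in a rule of length ≥ 2: X1 → id, X2 → op.
Binarize each right-hand side of length ≥ 3 by chaining fresh nonterminals (Y1, Y2, …): affected rules were Expr → Factor X2 Term; Term → X2 X1 X1; Term → X1 Term Factor.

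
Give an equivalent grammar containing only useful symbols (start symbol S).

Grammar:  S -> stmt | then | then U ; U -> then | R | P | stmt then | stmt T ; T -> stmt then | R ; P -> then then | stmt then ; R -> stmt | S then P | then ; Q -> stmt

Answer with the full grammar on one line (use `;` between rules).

S -> stmt | then | then U; U -> then | R | P | stmt then | stmt T; T -> stmt then | R; P -> then then | stmt then; R -> stmt | S then P | then

Generating nonterminals: {P, Q, R, S, T, U}.
Reachable from S after that: {P, R, S, T, U}.
Removed useless symbols: {Q} and every production mentioning them.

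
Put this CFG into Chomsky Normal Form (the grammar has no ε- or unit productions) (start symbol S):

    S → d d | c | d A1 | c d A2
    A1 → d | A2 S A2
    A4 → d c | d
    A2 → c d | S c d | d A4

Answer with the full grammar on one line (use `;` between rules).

Introduce a nonterminal for each terminal appearing in a rule of length ≥ 2: X1 → d, X2 → c.
Binarize each right-hand side of length ≥ 3 by chaining fresh nonterminals (Y1, Y2, …): affected rules were S → X2 X1 A2; A1 → A2 S A2; A2 → S X2 X1.

S → X1 X1 | c | X1 A1 | X2 Y1; A1 → d | A2 Y2; A4 → X1 X2 | d; A2 → X2 X1 | S Y3 | X1 A4; X1 → d; X2 → c; Y1 → X1 A2; Y2 → S A2; Y3 → X2 X1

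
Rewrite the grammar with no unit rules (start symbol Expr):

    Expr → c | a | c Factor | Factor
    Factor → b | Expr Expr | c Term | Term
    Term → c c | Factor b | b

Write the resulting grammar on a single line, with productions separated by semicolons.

Unit pairs: Expr ⇒* {Factor, Term}; Factor ⇒* {Term}.
For each unit pair (A, B), copy every non-unit production of B to A, then drop all unit productions.

Expr → c c | Factor b | b | Expr Expr | c Term | c | a | c Factor; Factor → c c | Factor b | b | Expr Expr | c Term; Term → c c | Factor b | b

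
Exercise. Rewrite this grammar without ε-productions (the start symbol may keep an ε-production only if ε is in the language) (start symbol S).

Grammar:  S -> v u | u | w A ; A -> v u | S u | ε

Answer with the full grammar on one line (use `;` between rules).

S -> v u | u | w A | w; A -> v u | S u

The nullable symbols are {A}.
ε ∉ L(G), so no ε-production is kept.
Add the nullable-subset variants: S → w A gives w A | w.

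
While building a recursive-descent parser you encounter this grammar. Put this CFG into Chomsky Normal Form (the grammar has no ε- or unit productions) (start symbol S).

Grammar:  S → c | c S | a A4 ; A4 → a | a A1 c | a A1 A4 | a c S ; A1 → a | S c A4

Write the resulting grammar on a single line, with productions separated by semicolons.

Introduce a nonterminal for each terminal appearing in a rule of length ≥ 2: X1 → c, X2 → a.
Binarize each right-hand side of length ≥ 3 by chaining fresh nonterminals (Y1, Y2, …): affected rules were A4 → X2 A1 X1; A4 → X2 A1 A4; A4 → X2 X1 S; A1 → S X1 A4.

S → c | X1 S | X2 A4; A4 → a | X2 Y1 | X2 Y2 | X2 Y3; A1 → a | S Y4; X1 → c; X2 → a; Y1 → A1 X1; Y2 → A1 A4; Y3 → X1 S; Y4 → X1 A4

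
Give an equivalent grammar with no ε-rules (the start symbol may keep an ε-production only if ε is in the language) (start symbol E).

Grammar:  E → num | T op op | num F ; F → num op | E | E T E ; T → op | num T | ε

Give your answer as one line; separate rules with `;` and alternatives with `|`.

Nullable set = {T}.
ε ∉ L(G), so no ε-production is kept.
Add the nullable-subset variants: E → T op op gives T op op | op op. F → E T E gives E T E | E E. T → num T gives num T | num.

E → num | T op op | op op | num F; F → num op | E | E T E | E E; T → op | num T | num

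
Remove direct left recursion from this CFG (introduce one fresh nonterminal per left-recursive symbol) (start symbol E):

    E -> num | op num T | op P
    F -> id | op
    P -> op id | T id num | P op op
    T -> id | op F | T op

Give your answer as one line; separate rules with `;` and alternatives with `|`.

E -> num | op num T | op P; F -> id | op; P -> op id P' | T id num P'; T -> id T' | op F T'; P' -> op op P' | ε; T' -> op T' | ε

P, T are directly left-recursive.
For P: α = {op op}, β = {op id, T id num}. Rewrite as P → β P' and P' → α P' | ε.
For T: α = {op}, β = {id, op F}. Rewrite as T → β T' and T' → α T' | ε.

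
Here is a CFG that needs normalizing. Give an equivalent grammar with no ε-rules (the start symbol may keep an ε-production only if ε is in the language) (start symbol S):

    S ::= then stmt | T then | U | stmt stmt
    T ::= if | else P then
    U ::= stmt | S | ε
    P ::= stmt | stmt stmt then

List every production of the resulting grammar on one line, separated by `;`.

Nullable set = {S, U}.
ε ∈ L(G) since S is nullable, so keep S → ε.

S ::= then stmt | T then | U | stmt stmt | ε; T ::= if | else P then; U ::= stmt | S; P ::= stmt | stmt stmt then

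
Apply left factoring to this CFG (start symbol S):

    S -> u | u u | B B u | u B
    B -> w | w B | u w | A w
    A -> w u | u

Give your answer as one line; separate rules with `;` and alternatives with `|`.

S -> B B u | u S'; B -> u w | A w | w B'; A -> w u | u; S' -> ε | u | B; B' -> ε | B

S has alternatives sharing prefix 'u': factor to S → u S' with S' → ε | u | B.
B has alternatives sharing prefix 'w': factor to B → w B' with B' → ε | B.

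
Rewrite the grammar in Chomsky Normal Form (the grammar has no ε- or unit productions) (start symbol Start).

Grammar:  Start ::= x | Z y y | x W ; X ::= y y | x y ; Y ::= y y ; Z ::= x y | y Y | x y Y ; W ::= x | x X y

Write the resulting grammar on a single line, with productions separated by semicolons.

Introduce a nonterminal for each terminal appearing in a rule of length ≥ 2: X1 → y, X2 → x.
Binarize each right-hand side of length ≥ 3 by chaining fresh nonterminals (Y1, Y2, …): affected rules were Start → Z X1 X1; Z → X2 X1 Y; W → X2 X X1.

Start ::= x | Z Y1 | X2 W; X ::= X1 X1 | X2 X1; Y ::= X1 X1; Z ::= X2 X1 | X1 Y | X2 Y2; W ::= x | X2 Y3; X1 ::= y; X2 ::= x; Y1 ::= X1 X1; Y2 ::= X1 Y; Y3 ::= X X1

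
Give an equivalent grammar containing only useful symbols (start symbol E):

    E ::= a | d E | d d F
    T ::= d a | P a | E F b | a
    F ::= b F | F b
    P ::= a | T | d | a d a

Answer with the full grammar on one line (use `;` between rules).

Generating nonterminals: {E, P, T}.
Reachable from E after that: {E}.
Removed useless symbols: {F, P, T} and every production mentioning them.

E ::= a | d E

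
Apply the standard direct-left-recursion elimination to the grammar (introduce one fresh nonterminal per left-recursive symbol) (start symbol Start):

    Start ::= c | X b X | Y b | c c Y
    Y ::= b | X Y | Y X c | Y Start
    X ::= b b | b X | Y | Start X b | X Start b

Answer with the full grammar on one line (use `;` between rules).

Y, X are directly left-recursive.
For Y: α = {X c, Start}, β = {b, X Y}. Rewrite as Y → β Y1 and Y1 → α Y1 | ε.
For X: α = {Start b}, β = {b b, b X, Y, Start X b}. Rewrite as X → β X1 and X1 → α X1 | ε.

Start ::= c | X b X | Y b | c c Y; Y ::= b Y1 | X Y Y1; X ::= b b X1 | b X X1 | Y X1 | Start X b X1; Y1 ::= X c Y1 | Start Y1 | eps; X1 ::= Start b X1 | eps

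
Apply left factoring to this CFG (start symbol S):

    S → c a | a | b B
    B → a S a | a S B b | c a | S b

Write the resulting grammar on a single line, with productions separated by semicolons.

S → c a | a | b B; B → c a | S b | a S B'; B' → a | B b

B has alternatives sharing prefix 'a S': factor to B → a S B' with B' → a | B b.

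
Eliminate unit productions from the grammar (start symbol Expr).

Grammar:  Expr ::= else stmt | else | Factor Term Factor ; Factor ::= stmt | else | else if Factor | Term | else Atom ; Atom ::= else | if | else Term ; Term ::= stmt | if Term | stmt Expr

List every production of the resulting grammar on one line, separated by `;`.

Expr ::= else stmt | else | Factor Term Factor; Factor ::= stmt | if Term | stmt Expr | else | else if Factor | else Atom; Atom ::= else | if | else Term; Term ::= stmt | if Term | stmt Expr

Unit pairs: Factor ⇒* {Term}.
For every A with A ⇒* B via unit rules, add B's non-unit alternatives to A; then delete every rule of the form X → Y.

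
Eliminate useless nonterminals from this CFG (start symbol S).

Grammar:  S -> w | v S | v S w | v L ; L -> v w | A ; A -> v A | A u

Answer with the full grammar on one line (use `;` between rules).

Generating nonterminals: {L, S}.
Reachable from S after that: {L, S}.
Removed useless symbols: {A} and every production mentioning them.

S -> w | v S | v S w | v L; L -> v w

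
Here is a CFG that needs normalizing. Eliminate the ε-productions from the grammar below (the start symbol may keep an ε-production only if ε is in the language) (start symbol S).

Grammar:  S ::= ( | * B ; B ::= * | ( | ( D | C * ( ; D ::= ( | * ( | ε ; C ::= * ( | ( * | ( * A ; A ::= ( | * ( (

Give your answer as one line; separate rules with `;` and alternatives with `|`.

S ::= ( | * B; B ::= * | ( | ( D | C * (; D ::= ( | * (; C ::= * ( | ( * | ( * A; A ::= ( | * ( (

The nullable symbols are {D}.
ε ∉ L(G), so no ε-production is kept.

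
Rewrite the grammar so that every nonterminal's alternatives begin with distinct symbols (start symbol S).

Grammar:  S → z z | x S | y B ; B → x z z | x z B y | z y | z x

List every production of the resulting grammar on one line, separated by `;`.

B has alternatives sharing prefix 'x z': factor to B → x z B' with B' → z | B y.
B has alternatives sharing prefix 'z': factor to B → z B'' with B'' → y | x.

S → z z | x S | y B; B → x z B' | z B''; B' → z | B y; B'' → y | x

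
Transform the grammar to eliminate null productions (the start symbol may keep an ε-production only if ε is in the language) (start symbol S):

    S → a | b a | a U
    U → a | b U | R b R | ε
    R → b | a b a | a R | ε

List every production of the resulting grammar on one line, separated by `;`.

The nullable symbols are {R, U}.
ε ∉ L(G), so no ε-production is kept.
For each production, add variants omitting each subset of nullable occurrences: U → b U gives b U | b. U → R b R gives R b R | R b | b R. R → a R gives a R | a.

S → a | b a | a U; U → a | b U | b | R b R | R b | b R; R → b | a b a | a R | a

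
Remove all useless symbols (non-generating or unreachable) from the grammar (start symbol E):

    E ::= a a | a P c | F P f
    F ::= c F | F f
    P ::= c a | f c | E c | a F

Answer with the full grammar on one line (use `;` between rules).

Generating nonterminals: {E, P}.
Reachable from E after that: {E, P}.
Removed useless symbols: {F} and every production mentioning them.

E ::= a a | a P c; P ::= c a | f c | E c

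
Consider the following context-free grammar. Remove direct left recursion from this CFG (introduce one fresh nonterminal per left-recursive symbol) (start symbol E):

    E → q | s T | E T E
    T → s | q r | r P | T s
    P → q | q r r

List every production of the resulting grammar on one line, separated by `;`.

E, T are directly left-recursive.
For E: α = {T E}, β = {q, s T}. Rewrite as E → β E' and E' → α E' | ε.
For T: α = {s}, β = {s, q r, r P}. Rewrite as T → β T' and T' → α T' | ε.

E → q E' | s T E'; T → s T' | q r T' | r P T'; P → q | q r r; E' → T E E' | epsilon; T' → s T' | epsilon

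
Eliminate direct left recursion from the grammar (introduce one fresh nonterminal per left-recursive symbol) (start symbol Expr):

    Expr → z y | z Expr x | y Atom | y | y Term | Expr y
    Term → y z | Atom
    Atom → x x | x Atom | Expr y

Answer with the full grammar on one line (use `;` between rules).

Left recursion appears on Expr.
For Expr: α = {y}, β = {z y, z Expr x, y Atom, y, y Term}. Rewrite as Expr → β Expr1 and Expr1 → α Expr1 | ε.

Expr → z y Expr1 | z Expr x Expr1 | y Atom Expr1 | y Expr1 | y Term Expr1; Term → y z | Atom; Atom → x x | x Atom | Expr y; Expr1 → y Expr1 | ε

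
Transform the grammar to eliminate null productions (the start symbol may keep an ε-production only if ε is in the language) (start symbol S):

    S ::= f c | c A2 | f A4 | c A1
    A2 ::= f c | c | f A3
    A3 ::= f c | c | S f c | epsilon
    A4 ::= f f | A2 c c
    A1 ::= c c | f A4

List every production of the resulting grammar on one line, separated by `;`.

The nullable symbols are {A3}.
ε ∉ L(G), so no ε-production is kept.
Add the nullable-subset variants: A2 → f A3 gives f A3 | f.

S ::= f c | c A2 | f A4 | c A1; A2 ::= f c | c | f A3 | f; A3 ::= f c | c | S f c; A4 ::= f f | A2 c c; A1 ::= c c | f A4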